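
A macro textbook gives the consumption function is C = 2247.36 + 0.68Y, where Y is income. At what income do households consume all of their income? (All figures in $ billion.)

Y = 7023

At break-even, C = Y: 2247.36 + 0.68Y = Y
0.32Y = 2247.36, so Y = 2247.36/0.32 = 7023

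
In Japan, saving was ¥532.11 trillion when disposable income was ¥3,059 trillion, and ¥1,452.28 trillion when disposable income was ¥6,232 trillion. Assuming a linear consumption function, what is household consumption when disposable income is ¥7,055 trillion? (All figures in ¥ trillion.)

MPS = ΔS/ΔY = (1452.28 − 532.11)/(6232 − 3059) = 920.17/3173 = 0.29
MPC = 1 − MPS = 0.71
Autonomous saving = 532.11 − 0.29(3059) = -355, so a = 355
C = 355 + 0.71(7055) = 355 + 5009.05 = 5364.05

C = 5364.05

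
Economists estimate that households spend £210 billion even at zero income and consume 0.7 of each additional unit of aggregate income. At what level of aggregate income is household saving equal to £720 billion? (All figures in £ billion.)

Y = 3100

S = Y − C = -210 + 0.3Y
-210 + 0.3Y = 720, so 0.3Y = 930 and Y = 3100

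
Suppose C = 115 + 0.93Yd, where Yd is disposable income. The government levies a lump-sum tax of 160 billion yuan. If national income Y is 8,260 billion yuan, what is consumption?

Yd = Y − T = 8260 − 160 = 8100
C = 115 + 0.93(8100) = 115 + 7533 = 7648

C = 7648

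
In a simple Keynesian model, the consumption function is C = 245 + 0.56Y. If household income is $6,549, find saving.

C = 245 + 0.56(6549) = 245 + 3667.44 = 3912.44
S = Y − C = 6549 − 3912.44 = 2636.56

S = 2636.56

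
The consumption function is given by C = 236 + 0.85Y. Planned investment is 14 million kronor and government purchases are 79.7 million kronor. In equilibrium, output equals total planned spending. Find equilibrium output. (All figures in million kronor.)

Y = 2198

Y = C + I + G = 236 + 0.85Y + 14 + 79.7
Y − 0.85Y = 329.7
0.15Y = 329.7, so Y = 329.7/0.15 = 2198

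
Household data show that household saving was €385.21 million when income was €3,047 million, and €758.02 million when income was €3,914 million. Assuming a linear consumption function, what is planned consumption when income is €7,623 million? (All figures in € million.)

C = 5270.11

MPS = ΔS/ΔY = (758.02 − 385.21)/(3914 − 3047) = 372.81/867 = 0.43
MPC = 1 − MPS = 0.57
Autonomous saving = 385.21 − 0.43(3047) = -925, so a = 925
C = 925 + 0.57(7623) = 925 + 4345.11 = 5270.11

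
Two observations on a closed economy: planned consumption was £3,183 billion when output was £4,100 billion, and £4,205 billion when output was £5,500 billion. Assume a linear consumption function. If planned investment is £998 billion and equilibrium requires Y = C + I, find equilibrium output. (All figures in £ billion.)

MPC = (4205 − 3183)/(5500 − 4100) = 1022/1400 = 0.73
a = 3183 − 0.73(4100) = 190
Equilibrium: Y = 190 + 0.73Y + 998
0.27Y = 1188, so Y = 1188/0.27 = 4400

Y = 4400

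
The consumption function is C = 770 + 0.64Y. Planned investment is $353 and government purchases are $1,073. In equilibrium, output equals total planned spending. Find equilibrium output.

Y = 6100

Y = C + I + G = 770 + 0.64Y + 353 + 1073
Y − 0.64Y = 2196
0.36Y = 2196, so Y = 2196/0.36 = 6100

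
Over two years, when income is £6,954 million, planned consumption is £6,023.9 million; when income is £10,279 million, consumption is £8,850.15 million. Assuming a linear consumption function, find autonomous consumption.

a = 113

MPC = ΔC/ΔY = (8850.15 − 6023.9)/(10279 − 6954) = 2826.25/3325 = 0.85
a = C − MPC·Y = 6023.9 − 0.85(6954) = 6023.9 − 5910.9 = 113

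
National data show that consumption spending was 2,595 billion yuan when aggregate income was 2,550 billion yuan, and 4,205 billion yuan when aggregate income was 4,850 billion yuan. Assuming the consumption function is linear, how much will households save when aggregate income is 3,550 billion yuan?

MPC = (4205 − 2595)/(4850 − 2550) = 1610/2300 = 0.7
a = 2595 − 0.7(2550) = 2595 − 1785 = 810
C = 810 + 0.7(3550) = 3295
S = 3550 − 3295 = 255

S = 255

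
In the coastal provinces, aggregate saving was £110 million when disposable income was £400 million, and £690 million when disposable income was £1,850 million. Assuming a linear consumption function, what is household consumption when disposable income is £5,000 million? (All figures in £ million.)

C = 3050

MPS = ΔS/ΔY = (690 − 110)/(1850 − 400) = 580/1450 = 0.4
MPC = 1 − MPS = 0.6
Autonomous saving = 110 − 0.4(400) = -50, so a = 50
C = 50 + 0.6(5000) = 50 + 3000 = 3050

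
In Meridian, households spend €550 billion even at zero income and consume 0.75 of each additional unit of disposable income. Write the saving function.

S = Y − C = Y − (550 + 0.75Y) = -550 + (1 − 0.75)Y

S = -550 + 0.25Y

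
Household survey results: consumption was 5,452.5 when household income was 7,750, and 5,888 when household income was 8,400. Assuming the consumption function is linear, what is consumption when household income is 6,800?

C = 4816

MPC = (5888 − 5452.5)/(8400 − 7750) = 435.5/650 = 0.67
a = 5452.5 − 0.67(7750) = 5452.5 − 5192.5 = 260
C = 260 + 0.67(6800) = 260 + 4556 = 4816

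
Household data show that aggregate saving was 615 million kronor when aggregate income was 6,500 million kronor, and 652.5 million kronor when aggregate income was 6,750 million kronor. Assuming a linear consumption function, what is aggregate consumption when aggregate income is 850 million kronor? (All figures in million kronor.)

MPS = ΔS/ΔY = (652.5 − 615)/(6750 − 6500) = 37.5/250 = 0.15
MPC = 1 − MPS = 0.85
Autonomous saving = 615 − 0.15(6500) = -360, so a = 360
C = 360 + 0.85(850) = 360 + 722.5 = 1082.5

C = 1082.5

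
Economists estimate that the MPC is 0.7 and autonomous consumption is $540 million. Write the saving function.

S = Y − C = Y − (540 + 0.7Y) = -540 + (1 − 0.7)Y

S = -540 + 0.3Y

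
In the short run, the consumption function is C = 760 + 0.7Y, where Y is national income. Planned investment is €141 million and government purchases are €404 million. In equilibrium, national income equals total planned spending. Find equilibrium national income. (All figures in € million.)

Y = 4350

Y = C + I + G = 760 + 0.7Y + 141 + 404
Y − 0.7Y = 1305
0.3Y = 1305, so Y = 1305/0.3 = 4350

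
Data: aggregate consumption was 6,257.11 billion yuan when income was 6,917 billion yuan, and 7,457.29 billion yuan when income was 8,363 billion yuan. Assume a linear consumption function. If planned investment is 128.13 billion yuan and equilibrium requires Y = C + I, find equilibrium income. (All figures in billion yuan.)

Y = 3789

MPC = (7457.29 − 6257.11)/(8363 − 6917) = 1200.18/1446 = 0.83
a = 6257.11 − 0.83(6917) = 516
Equilibrium: Y = 516 + 0.83Y + 128.13
0.17Y = 644.13, so Y = 644.13/0.17 = 3789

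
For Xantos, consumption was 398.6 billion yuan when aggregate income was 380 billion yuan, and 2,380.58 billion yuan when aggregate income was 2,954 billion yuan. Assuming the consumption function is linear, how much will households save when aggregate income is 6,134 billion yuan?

S = 1304.82

MPC = (2380.58 − 398.6)/(2954 − 380) = 1981.98/2574 = 0.77
a = 398.6 − 0.77(380) = 398.6 − 292.6 = 106
C = 106 + 0.77(6134) = 4829.18
S = 6134 − 4829.18 = 1304.82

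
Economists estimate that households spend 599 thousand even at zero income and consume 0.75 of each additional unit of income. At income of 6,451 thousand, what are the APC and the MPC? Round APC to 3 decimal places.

APC = 0.843; MPC = 0.75

MPC = 0.75 (the slope of the consumption function)
C = 599 + 0.75(6451) = 5437.25, so APC = 5437.25/6451 = 0.843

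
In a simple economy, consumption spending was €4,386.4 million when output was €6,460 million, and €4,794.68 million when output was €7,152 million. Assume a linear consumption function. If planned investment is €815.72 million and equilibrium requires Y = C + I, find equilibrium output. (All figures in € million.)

Y = 3392

MPC = (4794.68 − 4386.4)/(7152 − 6460) = 408.28/692 = 0.59
a = 4386.4 − 0.59(6460) = 575
Equilibrium: Y = 575 + 0.59Y + 815.72
0.41Y = 1390.72, so Y = 1390.72/0.41 = 3392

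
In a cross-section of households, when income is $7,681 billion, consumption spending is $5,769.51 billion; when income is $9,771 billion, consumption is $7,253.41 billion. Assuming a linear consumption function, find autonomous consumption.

a = 316

MPC = ΔC/ΔY = (7253.41 − 5769.51)/(9771 − 7681) = 1483.9/2090 = 0.71
a = C − MPC·Y = 5769.51 − 0.71(7681) = 5769.51 − 5453.51 = 316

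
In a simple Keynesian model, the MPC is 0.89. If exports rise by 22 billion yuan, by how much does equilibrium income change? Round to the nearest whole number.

ΔY ≈ 200

The multiplier is 1/(1 − MPC) = 1/0.11.
ΔY = 22/0.11 = 200.00 ≈ 200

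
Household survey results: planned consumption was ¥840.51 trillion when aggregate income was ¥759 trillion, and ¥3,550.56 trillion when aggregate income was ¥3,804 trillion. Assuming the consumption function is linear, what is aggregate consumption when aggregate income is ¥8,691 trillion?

C = 7899.99

MPC = (3550.56 − 840.51)/(3804 − 759) = 2710.05/3045 = 0.89
a = 840.51 − 0.89(759) = 840.51 − 675.51 = 165
C = 165 + 0.89(8691) = 165 + 7734.99 = 7899.99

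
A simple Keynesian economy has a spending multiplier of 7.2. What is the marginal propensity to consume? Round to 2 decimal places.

MPC = 0.86

k = 1/(1 − MPC), so 1 − MPC = 1/k = 1/7.2 = 0.1389
MPC = 1 − 0.1389 = 0.86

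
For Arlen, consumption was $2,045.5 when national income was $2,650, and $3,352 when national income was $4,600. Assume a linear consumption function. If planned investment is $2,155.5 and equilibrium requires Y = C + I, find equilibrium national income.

MPC = (3352 − 2045.5)/(4600 − 2650) = 1306.5/1950 = 0.67
a = 2045.5 − 0.67(2650) = 270
Equilibrium: Y = 270 + 0.67Y + 2155.5
0.33Y = 2425.5, so Y = 2425.5/0.33 = 7350

Y = 7350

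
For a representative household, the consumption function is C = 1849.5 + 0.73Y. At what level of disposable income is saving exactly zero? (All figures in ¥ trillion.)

At break-even, C = Y: 1849.5 + 0.73Y = Y
0.27Y = 1849.5, so Y = 1849.5/0.27 = 6850

Y = 6850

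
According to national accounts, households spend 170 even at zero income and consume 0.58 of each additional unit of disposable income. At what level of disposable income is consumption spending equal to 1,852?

170 + 0.58Y = 1852
0.58Y = 1682, so Y = 1682/0.58 = 2900

Y = 2900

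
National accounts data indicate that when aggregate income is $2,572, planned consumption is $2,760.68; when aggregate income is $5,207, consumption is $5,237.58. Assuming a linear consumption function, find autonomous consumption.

MPC = ΔC/ΔY = (5237.58 − 2760.68)/(5207 − 2572) = 2476.9/2635 = 0.94
a = C − MPC·Y = 2760.68 − 0.94(2572) = 2760.68 − 2417.68 = 343

a = 343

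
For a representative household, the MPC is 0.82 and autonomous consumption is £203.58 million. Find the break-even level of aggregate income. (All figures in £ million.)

At break-even, C = Y: 203.58 + 0.82Y = Y
0.18Y = 203.58, so Y = 203.58/0.18 = 1131

Y = 1131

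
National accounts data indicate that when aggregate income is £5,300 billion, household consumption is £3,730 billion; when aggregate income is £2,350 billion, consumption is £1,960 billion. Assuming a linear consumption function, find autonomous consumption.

a = 550

MPC = ΔC/ΔY = (3730 − 1960)/(5300 − 2350) = 1770/2950 = 0.6
a = C − MPC·Y = 1960 − 0.6(2350) = 1960 − 1410 = 550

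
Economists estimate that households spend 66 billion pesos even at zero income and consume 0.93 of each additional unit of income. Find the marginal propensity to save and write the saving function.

MPS = 0.07; S = -66 + 0.07Y

MPS = 1 − MPC = 1 − 0.93 = 0.07
S = Y − C = -66 + 0.07Y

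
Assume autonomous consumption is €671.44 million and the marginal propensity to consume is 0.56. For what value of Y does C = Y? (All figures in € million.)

Y = 1526

At break-even, C = Y: 671.44 + 0.56Y = Y
0.44Y = 671.44, so Y = 671.44/0.44 = 1526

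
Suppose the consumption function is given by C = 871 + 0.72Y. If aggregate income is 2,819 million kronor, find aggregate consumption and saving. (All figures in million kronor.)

C = 2900.68; S = -81.68

C = 871 + 0.72(2819) = 871 + 2029.68 = 2900.68
S = Y − C = 2819 − 2900.68 = -81.68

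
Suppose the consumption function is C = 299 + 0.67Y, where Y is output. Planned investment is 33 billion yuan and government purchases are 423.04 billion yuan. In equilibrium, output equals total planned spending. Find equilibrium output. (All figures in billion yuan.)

Y = 2288

Y = C + I + G = 299 + 0.67Y + 33 + 423.04
Y − 0.67Y = 755.04
0.33Y = 755.04, so Y = 755.04/0.33 = 2288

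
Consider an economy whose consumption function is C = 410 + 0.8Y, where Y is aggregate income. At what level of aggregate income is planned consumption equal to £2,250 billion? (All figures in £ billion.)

Y = 2300

410 + 0.8Y = 2250
0.8Y = 1840, so Y = 1840/0.8 = 2300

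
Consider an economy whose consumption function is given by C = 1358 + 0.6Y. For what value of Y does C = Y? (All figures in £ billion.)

Y = 3395

At break-even, C = Y: 1358 + 0.6Y = Y
0.4Y = 1358, so Y = 1358/0.4 = 3395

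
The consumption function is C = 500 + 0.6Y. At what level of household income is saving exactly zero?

Y = 1250

At break-even, C = Y: 500 + 0.6Y = Y
0.4Y = 500, so Y = 500/0.4 = 1250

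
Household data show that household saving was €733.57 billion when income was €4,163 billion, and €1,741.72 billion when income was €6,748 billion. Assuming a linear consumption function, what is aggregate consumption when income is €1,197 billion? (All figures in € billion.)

C = 1620.17

MPS = ΔS/ΔY = (1741.72 − 733.57)/(6748 − 4163) = 1008.15/2585 = 0.39
MPC = 1 − MPS = 0.61
Autonomous saving = 733.57 − 0.39(4163) = -890, so a = 890
C = 890 + 0.61(1197) = 890 + 730.17 = 1620.17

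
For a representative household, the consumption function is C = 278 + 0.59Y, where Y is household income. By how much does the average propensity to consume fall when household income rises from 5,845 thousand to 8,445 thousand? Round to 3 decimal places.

ΔAPC = 0.015

At Y = 5845: C = 278 + 0.59(5845) = 3726.55, APC = 3726.55/5845 = 0.6376
At Y = 8445: C = 5260.55, APC = 5260.55/8445 = 0.6229
Fall in APC = 0.6376 − 0.6229 = 0.0147 ≈ 0.015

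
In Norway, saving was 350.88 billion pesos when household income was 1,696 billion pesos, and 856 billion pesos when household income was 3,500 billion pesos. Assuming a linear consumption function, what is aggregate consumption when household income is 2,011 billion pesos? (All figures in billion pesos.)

C = 1571.92

MPS = ΔS/ΔY = (856 − 350.88)/(3500 − 1696) = 505.12/1804 = 0.28
MPC = 1 − MPS = 0.72
Autonomous saving = 350.88 − 0.28(1696) = -124, so a = 124
C = 124 + 0.72(2011) = 124 + 1447.92 = 1571.92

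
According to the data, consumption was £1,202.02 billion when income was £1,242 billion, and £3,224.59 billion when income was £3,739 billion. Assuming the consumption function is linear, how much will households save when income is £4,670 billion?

MPC = (3224.59 − 1202.02)/(3739 − 1242) = 2022.57/2497 = 0.81
a = 1202.02 − 0.81(1242) = 1202.02 − 1006.02 = 196
C = 196 + 0.81(4670) = 3978.7
S = 4670 − 3978.7 = 691.3

S = 691.3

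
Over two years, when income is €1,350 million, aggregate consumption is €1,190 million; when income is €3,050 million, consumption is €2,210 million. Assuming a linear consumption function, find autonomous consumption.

a = 380

MPC = ΔC/ΔY = (2210 − 1190)/(3050 − 1350) = 1020/1700 = 0.6
a = C − MPC·Y = 1190 − 0.6(1350) = 1190 − 810 = 380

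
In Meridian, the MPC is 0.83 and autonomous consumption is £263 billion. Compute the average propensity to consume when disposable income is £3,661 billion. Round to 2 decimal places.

C = 263 + 0.83(3661) = 3301.63
APC = C/Y = 3301.63/3661 = 0.90

APC = 0.90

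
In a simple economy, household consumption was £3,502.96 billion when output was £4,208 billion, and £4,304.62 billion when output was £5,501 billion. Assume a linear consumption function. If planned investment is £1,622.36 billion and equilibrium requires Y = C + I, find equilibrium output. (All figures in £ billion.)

Y = 6622

MPC = (4304.62 − 3502.96)/(5501 − 4208) = 801.66/1293 = 0.62
a = 3502.96 − 0.62(4208) = 894
Equilibrium: Y = 894 + 0.62Y + 1622.36
0.38Y = 2516.36, so Y = 2516.36/0.38 = 6622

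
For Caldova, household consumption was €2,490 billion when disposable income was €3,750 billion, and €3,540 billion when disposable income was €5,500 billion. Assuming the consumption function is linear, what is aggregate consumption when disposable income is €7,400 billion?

C = 4680

MPC = (3540 − 2490)/(5500 − 3750) = 1050/1750 = 0.6
a = 2490 − 0.6(3750) = 2490 − 2250 = 240
C = 240 + 0.6(7400) = 240 + 4440 = 4680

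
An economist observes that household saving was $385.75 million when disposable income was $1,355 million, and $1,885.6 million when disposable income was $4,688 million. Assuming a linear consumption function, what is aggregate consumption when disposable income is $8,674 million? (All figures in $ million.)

C = 4994.7

MPS = ΔS/ΔY = (1885.6 − 385.75)/(4688 − 1355) = 1499.85/3333 = 0.45
MPC = 1 − MPS = 0.55
Autonomous saving = 385.75 − 0.45(1355) = -224, so a = 224
C = 224 + 0.55(8674) = 224 + 4770.7 = 4994.7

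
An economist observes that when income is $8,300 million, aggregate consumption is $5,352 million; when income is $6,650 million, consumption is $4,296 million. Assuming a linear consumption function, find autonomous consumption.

a = 40

MPC = ΔC/ΔY = (5352 − 4296)/(8300 − 6650) = 1056/1650 = 0.64
a = C − MPC·Y = 4296 − 0.64(6650) = 4296 − 4256 = 40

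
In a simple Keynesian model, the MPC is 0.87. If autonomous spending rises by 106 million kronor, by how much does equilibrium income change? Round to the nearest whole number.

The multiplier is 1/(1 − MPC) = 1/0.13.
ΔY = 106/0.13 = 815.38 ≈ 815

ΔY ≈ 815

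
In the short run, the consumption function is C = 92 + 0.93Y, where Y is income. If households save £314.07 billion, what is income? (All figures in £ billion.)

S = Y − C = -92 + 0.07Y
-92 + 0.07Y = 314.07, so 0.07Y = 406.07 and Y = 5801

Y = 5801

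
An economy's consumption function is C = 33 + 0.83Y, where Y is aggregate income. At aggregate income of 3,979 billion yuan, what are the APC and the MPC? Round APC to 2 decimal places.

MPC = 0.83 (the slope of the consumption function)
C = 33 + 0.83(3979) = 3335.57, so APC = 3335.57/3979 = 0.84

APC = 0.84; MPC = 0.83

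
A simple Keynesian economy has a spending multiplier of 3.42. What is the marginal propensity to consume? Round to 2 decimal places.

k = 1/(1 − MPC), so 1 − MPC = 1/k = 1/3.42 = 0.2924
MPC = 1 − 0.2924 = 0.71

MPC = 0.71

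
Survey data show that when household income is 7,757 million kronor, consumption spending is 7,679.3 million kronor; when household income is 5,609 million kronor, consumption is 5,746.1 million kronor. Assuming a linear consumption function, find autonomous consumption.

a = 698

MPC = ΔC/ΔY = (7679.3 − 5746.1)/(7757 − 5609) = 1933.2/2148 = 0.9
a = C − MPC·Y = 5746.1 − 0.9(5609) = 5746.1 − 5048.1 = 698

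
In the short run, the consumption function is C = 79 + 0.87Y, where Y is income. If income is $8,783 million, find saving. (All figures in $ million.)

C = 79 + 0.87(8783) = 79 + 7641.21 = 7720.21
S = Y − C = 8783 − 7720.21 = 1062.79

S = 1062.79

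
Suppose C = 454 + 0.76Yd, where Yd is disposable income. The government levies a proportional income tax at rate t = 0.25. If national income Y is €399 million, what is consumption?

Yd = (1 − 0.25)(399) = 0.75(399) = 299.25
C = 454 + 0.76(299.25) = 454 + 227.43 = 681.43

C = 681.43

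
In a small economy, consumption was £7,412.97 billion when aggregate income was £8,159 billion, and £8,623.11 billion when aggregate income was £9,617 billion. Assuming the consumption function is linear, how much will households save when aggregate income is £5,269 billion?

S = 254.73

MPC = (8623.11 − 7412.97)/(9617 − 8159) = 1210.14/1458 = 0.83
a = 7412.97 − 0.83(8159) = 7412.97 − 6771.97 = 641
C = 641 + 0.83(5269) = 5014.27
S = 5269 − 5014.27 = 254.73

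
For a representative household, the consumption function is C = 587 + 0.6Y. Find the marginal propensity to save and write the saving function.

MPS = 1 − MPC = 1 − 0.6 = 0.4
S = Y − C = -587 + 0.4Y

MPS = 0.4; S = -587 + 0.4Y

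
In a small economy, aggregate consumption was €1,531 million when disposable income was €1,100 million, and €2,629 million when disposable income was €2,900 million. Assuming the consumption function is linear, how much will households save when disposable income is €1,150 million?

S = -411.5

MPC = (2629 − 1531)/(2900 − 1100) = 1098/1800 = 0.61
a = 1531 − 0.61(1100) = 1531 − 671 = 860
C = 860 + 0.61(1150) = 1561.5
S = 1150 − 1561.5 = -411.5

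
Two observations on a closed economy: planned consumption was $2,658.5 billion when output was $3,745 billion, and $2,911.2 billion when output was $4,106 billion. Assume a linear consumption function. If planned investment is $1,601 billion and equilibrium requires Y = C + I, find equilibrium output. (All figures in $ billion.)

MPC = (2911.2 − 2658.5)/(4106 − 3745) = 252.7/361 = 0.7
a = 2658.5 − 0.7(3745) = 37
Equilibrium: Y = 37 + 0.7Y + 1601
0.3Y = 1638, so Y = 1638/0.3 = 5460

Y = 5460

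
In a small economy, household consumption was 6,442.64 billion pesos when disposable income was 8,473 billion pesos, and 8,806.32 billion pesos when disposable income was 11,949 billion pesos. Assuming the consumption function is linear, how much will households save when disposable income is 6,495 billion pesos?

MPC = (8806.32 − 6442.64)/(11949 − 8473) = 2363.68/3476 = 0.68
a = 6442.64 − 0.68(8473) = 6442.64 − 5761.64 = 681
C = 681 + 0.68(6495) = 5097.6
S = 6495 − 5097.6 = 1397.4

S = 1397.4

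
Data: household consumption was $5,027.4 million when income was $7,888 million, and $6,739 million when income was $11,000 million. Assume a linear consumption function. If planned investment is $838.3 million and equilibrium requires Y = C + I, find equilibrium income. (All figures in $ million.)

MPC = (6739 − 5027.4)/(11000 − 7888) = 1711.6/3112 = 0.55
a = 5027.4 − 0.55(7888) = 689
Equilibrium: Y = 689 + 0.55Y + 838.3
0.45Y = 1527.3, so Y = 1527.3/0.45 = 3394

Y = 3394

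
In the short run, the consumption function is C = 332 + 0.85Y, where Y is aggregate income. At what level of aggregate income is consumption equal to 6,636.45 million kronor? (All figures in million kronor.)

332 + 0.85Y = 6636.45
0.85Y = 6304.45, so Y = 6304.45/0.85 = 7417

Y = 7417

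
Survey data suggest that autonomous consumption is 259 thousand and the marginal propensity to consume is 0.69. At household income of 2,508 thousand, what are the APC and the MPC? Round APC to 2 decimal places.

APC = 0.79; MPC = 0.69

MPC = 0.69 (the slope of the consumption function)
C = 259 + 0.69(2508) = 1989.52, so APC = 1989.52/2508 = 0.79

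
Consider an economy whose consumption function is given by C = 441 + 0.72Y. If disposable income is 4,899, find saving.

S = 930.72

C = 441 + 0.72(4899) = 441 + 3527.28 = 3968.28
S = Y − C = 4899 − 3968.28 = 930.72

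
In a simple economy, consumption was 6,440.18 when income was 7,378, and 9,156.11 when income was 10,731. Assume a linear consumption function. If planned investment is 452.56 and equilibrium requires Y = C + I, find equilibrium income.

Y = 4824

MPC = (9156.11 − 6440.18)/(10731 − 7378) = 2715.93/3353 = 0.81
a = 6440.18 − 0.81(7378) = 464
Equilibrium: Y = 464 + 0.81Y + 452.56
0.19Y = 916.56, so Y = 916.56/0.19 = 4824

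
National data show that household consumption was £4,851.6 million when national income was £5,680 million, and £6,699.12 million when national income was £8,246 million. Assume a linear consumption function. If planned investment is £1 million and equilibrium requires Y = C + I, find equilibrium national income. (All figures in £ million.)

Y = 2725

MPC = (6699.12 − 4851.6)/(8246 − 5680) = 1847.52/2566 = 0.72
a = 4851.6 − 0.72(5680) = 762
Equilibrium: Y = 762 + 0.72Y + 1
0.28Y = 763, so Y = 763/0.28 = 2725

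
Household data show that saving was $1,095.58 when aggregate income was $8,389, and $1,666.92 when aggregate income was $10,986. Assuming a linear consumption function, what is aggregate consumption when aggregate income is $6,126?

MPS = ΔS/ΔY = (1666.92 − 1095.58)/(10986 − 8389) = 571.34/2597 = 0.22
MPC = 1 − MPS = 0.78
Autonomous saving = 1095.58 − 0.22(8389) = -750, so a = 750
C = 750 + 0.78(6126) = 750 + 4778.28 = 5528.28

C = 5528.28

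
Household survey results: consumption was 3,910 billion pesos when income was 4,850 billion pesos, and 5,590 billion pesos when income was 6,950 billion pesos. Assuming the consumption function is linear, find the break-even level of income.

Y = 150

MPC = (5590 − 3910)/(6950 − 4850) = 1680/2100 = 0.8
a = 3910 − 0.8(4850) = 3910 − 3880 = 30
Break-even: Y = a/(1−MPC) = 30/0.2 = 150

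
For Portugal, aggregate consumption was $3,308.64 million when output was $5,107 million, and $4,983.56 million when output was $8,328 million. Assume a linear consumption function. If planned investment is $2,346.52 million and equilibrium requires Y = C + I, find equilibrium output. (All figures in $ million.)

MPC = (4983.56 − 3308.64)/(8328 − 5107) = 1674.92/3221 = 0.52
a = 3308.64 − 0.52(5107) = 653
Equilibrium: Y = 653 + 0.52Y + 2346.52
0.48Y = 2999.52, so Y = 2999.52/0.48 = 6249

Y = 6249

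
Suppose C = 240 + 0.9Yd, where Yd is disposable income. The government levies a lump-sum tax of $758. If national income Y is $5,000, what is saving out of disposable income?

Yd = Y − T = 5000 − 758 = 4242
C = 240 + 0.9(4242) = 240 + 3817.8 = 4057.8
S = Yd − C = 4242 − 4057.8 = 184.2

S = 184.2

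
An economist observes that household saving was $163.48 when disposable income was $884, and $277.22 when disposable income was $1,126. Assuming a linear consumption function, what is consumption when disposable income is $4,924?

MPS = ΔS/ΔY = (277.22 − 163.48)/(1126 − 884) = 113.74/242 = 0.47
MPC = 1 − MPS = 0.53
Autonomous saving = 163.48 − 0.47(884) = -252, so a = 252
C = 252 + 0.53(4924) = 252 + 2609.72 = 2861.72

C = 2861.72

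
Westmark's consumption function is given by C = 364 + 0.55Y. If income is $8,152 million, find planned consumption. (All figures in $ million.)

C = 4847.6

C = 364 + 0.55(8152) = 364 + 4483.6 = 4847.6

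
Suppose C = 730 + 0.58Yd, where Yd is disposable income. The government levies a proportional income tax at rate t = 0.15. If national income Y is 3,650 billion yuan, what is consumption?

C = 2529.45

Yd = (1 − 0.15)(3650) = 0.85(3650) = 3102.5
C = 730 + 0.58(3102.5) = 730 + 1799.45 = 2529.45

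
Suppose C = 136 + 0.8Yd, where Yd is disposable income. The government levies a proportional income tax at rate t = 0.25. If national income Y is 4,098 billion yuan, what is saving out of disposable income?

Yd = (1 − 0.25)(4098) = 0.75(4098) = 3073.5
C = 136 + 0.8(3073.5) = 136 + 2458.8 = 2594.8
S = Yd − C = 3073.5 − 2594.8 = 478.7

S = 478.7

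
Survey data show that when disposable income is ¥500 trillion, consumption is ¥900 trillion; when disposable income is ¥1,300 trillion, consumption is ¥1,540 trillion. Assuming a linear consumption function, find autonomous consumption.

MPC = ΔC/ΔY = (1540 − 900)/(1300 − 500) = 640/800 = 0.8
a = C − MPC·Y = 900 − 0.8(500) = 900 − 400 = 500

a = 500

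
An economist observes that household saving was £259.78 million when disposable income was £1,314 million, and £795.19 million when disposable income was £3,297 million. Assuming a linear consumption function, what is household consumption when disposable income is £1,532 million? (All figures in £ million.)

C = 1213.36

MPS = ΔS/ΔY = (795.19 − 259.78)/(3297 − 1314) = 535.41/1983 = 0.27
MPC = 1 − MPS = 0.73
Autonomous saving = 259.78 − 0.27(1314) = -95, so a = 95
C = 95 + 0.73(1532) = 95 + 1118.36 = 1213.36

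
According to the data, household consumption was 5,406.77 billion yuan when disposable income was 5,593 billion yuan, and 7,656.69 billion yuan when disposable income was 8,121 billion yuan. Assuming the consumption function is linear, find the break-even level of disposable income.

Y = 3900

MPC = (7656.69 − 5406.77)/(8121 − 5593) = 2249.92/2528 = 0.89
a = 5406.77 − 0.89(5593) = 5406.77 − 4977.77 = 429
Break-even: Y = a/(1−MPC) = 429/0.11 = 3900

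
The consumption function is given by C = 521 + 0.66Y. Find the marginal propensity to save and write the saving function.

MPS = 0.34; S = -521 + 0.34Y

MPS = 1 − MPC = 1 − 0.66 = 0.34
S = Y − C = -521 + 0.34Y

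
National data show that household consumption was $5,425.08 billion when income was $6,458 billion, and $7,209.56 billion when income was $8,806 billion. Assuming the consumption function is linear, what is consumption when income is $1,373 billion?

C = 1560.48

MPC = (7209.56 − 5425.08)/(8806 − 6458) = 1784.48/2348 = 0.76
a = 5425.08 − 0.76(6458) = 5425.08 − 4908.08 = 517
C = 517 + 0.76(1373) = 517 + 1043.48 = 1560.48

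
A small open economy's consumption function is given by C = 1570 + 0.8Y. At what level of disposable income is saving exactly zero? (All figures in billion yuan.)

At break-even, C = Y: 1570 + 0.8Y = Y
0.2Y = 1570, so Y = 1570/0.2 = 7850

Y = 7850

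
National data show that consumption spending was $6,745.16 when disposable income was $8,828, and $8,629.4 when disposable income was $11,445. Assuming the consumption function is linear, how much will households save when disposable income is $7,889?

MPC = (8629.4 − 6745.16)/(11445 − 8828) = 1884.24/2617 = 0.72
a = 6745.16 − 0.72(8828) = 6745.16 − 6356.16 = 389
C = 389 + 0.72(7889) = 6069.08
S = 7889 − 6069.08 = 1819.92

S = 1819.92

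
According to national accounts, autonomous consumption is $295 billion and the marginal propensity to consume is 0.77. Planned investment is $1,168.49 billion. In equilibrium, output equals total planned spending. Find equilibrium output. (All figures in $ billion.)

Y = 6363

Y = C + I = 295 + 0.77Y + 1168.49
Y − 0.77Y = 1463.49
0.23Y = 1463.49, so Y = 1463.49/0.23 = 6363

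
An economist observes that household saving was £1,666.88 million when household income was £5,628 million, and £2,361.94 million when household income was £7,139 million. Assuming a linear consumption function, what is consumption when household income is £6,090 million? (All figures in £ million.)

C = 4210.6

MPS = ΔS/ΔY = (2361.94 − 1666.88)/(7139 − 5628) = 695.06/1511 = 0.46
MPC = 1 − MPS = 0.54
Autonomous saving = 1666.88 − 0.46(5628) = -922, so a = 922
C = 922 + 0.54(6090) = 922 + 3288.6 = 4210.6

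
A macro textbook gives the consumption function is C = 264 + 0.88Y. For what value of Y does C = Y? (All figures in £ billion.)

Y = 2200

At break-even, C = Y: 264 + 0.88Y = Y
0.12Y = 264, so Y = 264/0.12 = 2200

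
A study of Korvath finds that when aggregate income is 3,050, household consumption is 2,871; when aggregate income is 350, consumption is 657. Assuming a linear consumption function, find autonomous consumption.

a = 370

MPC = ΔC/ΔY = (2871 − 657)/(3050 − 350) = 2214/2700 = 0.82
a = C − MPC·Y = 657 − 0.82(350) = 657 − 287 = 370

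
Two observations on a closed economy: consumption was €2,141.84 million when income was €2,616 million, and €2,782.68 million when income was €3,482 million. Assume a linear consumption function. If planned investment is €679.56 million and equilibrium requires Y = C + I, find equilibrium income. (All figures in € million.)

Y = 3406

MPC = (2782.68 − 2141.84)/(3482 − 2616) = 640.84/866 = 0.74
a = 2141.84 − 0.74(2616) = 206
Equilibrium: Y = 206 + 0.74Y + 679.56
0.26Y = 885.56, so Y = 885.56/0.26 = 3406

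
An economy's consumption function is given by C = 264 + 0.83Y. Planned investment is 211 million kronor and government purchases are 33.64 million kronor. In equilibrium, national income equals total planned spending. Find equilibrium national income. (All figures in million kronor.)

Y = 2992

Y = C + I + G = 264 + 0.83Y + 211 + 33.64
Y − 0.83Y = 508.64
0.17Y = 508.64, so Y = 508.64/0.17 = 2992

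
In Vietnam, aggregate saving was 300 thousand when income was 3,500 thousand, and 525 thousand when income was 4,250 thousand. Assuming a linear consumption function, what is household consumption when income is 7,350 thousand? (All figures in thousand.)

C = 5895

MPS = ΔS/ΔY = (525 − 300)/(4250 − 3500) = 225/750 = 0.3
MPC = 1 − MPS = 0.7
Autonomous saving = 300 − 0.3(3500) = -750, so a = 750
C = 750 + 0.7(7350) = 750 + 5145 = 5895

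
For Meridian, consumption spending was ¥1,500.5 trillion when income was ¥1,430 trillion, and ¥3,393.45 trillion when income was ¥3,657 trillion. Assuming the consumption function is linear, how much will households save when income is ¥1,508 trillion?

S = -58.8

MPC = (3393.45 − 1500.5)/(3657 − 1430) = 1892.95/2227 = 0.85
a = 1500.5 − 0.85(1430) = 1500.5 − 1215.5 = 285
C = 285 + 0.85(1508) = 1566.8
S = 1508 − 1566.8 = -58.8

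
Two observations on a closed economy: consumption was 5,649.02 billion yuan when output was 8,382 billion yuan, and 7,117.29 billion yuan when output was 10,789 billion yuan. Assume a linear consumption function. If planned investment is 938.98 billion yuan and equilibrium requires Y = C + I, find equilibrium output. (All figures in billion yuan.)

Y = 3782

MPC = (7117.29 − 5649.02)/(10789 − 8382) = 1468.27/2407 = 0.61
a = 5649.02 − 0.61(8382) = 536
Equilibrium: Y = 536 + 0.61Y + 938.98
0.39Y = 1474.98, so Y = 1474.98/0.39 = 3782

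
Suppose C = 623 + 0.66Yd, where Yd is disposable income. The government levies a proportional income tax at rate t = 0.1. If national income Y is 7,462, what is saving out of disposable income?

S = 1660.372

Yd = (1 − 0.1)(7462) = 0.9(7462) = 6715.8
C = 623 + 0.66(6715.8) = 623 + 4432.428 = 5055.428
S = Yd − C = 6715.8 − 5055.428 = 1660.372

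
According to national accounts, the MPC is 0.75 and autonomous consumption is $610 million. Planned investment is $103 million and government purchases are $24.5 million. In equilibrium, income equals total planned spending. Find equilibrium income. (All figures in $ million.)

Y = C + I + G = 610 + 0.75Y + 103 + 24.5
Y − 0.75Y = 737.5
0.25Y = 737.5, so Y = 737.5/0.25 = 2950

Y = 2950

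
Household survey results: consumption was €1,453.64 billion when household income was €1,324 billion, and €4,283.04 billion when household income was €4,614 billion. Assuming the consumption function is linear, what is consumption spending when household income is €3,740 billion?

C = 3531.4

MPC = (4283.04 − 1453.64)/(4614 − 1324) = 2829.4/3290 = 0.86
a = 1453.64 − 0.86(1324) = 1453.64 − 1138.64 = 315
C = 315 + 0.86(3740) = 315 + 3216.4 = 3531.4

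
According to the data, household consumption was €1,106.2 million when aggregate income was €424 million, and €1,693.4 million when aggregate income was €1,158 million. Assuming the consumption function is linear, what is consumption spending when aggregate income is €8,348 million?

C = 7445.4

MPC = (1693.4 − 1106.2)/(1158 − 424) = 587.2/734 = 0.8
a = 1106.2 − 0.8(424) = 1106.2 − 339.2 = 767
C = 767 + 0.8(8348) = 767 + 6678.4 = 7445.4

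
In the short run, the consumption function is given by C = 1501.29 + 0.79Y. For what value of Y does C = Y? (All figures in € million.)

Y = 7149

At break-even, C = Y: 1501.29 + 0.79Y = Y
0.21Y = 1501.29, so Y = 1501.29/0.21 = 7149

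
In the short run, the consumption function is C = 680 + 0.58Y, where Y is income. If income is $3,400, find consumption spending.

C = 2652

C = 680 + 0.58(3400) = 680 + 1972 = 2652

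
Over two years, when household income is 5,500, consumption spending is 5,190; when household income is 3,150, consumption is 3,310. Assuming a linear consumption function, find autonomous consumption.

MPC = ΔC/ΔY = (5190 − 3310)/(5500 − 3150) = 1880/2350 = 0.8
a = C − MPC·Y = 3310 − 0.8(3150) = 3310 − 2520 = 790

a = 790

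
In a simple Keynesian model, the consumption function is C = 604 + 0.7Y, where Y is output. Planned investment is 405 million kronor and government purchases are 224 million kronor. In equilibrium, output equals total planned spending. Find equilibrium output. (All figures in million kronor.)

Y = 4110

Y = C + I + G = 604 + 0.7Y + 405 + 224
Y − 0.7Y = 1233
0.3Y = 1233, so Y = 1233/0.3 = 4110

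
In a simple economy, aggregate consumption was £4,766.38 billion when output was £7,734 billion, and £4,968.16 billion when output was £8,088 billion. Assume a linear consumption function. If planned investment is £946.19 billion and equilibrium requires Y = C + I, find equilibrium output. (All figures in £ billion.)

MPC = (4968.16 − 4766.38)/(8088 − 7734) = 201.78/354 = 0.57
a = 4766.38 − 0.57(7734) = 358
Equilibrium: Y = 358 + 0.57Y + 946.19
0.43Y = 1304.19, so Y = 1304.19/0.43 = 3033

Y = 3033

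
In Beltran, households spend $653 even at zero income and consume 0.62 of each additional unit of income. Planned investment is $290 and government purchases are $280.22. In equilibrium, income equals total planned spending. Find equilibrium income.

Y = 3219

Y = C + I + G = 653 + 0.62Y + 290 + 280.22
Y − 0.62Y = 1223.22
0.38Y = 1223.22, so Y = 1223.22/0.38 = 3219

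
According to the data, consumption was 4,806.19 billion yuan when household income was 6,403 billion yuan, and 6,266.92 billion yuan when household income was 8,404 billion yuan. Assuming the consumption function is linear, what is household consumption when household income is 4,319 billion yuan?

C = 3284.87

MPC = (6266.92 − 4806.19)/(8404 − 6403) = 1460.73/2001 = 0.73
a = 4806.19 − 0.73(6403) = 4806.19 − 4674.19 = 132
C = 132 + 0.73(4319) = 132 + 3152.87 = 3284.87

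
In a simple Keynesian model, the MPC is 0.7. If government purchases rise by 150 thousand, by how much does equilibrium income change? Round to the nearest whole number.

The multiplier is 1/(1 − MPC) = 1/0.3.
ΔY = 150/0.3 = 500.00 ≈ 500

ΔY ≈ 500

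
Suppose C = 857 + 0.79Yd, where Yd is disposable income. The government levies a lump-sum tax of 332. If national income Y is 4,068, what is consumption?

C = 3808.44

Yd = Y − T = 4068 − 332 = 3736
C = 857 + 0.79(3736) = 857 + 2951.44 = 3808.44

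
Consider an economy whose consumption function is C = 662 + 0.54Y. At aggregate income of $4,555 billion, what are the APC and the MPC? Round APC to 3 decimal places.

APC = 0.685; MPC = 0.54

MPC = 0.54 (the slope of the consumption function)
C = 662 + 0.54(4555) = 3121.7, so APC = 3121.7/4555 = 0.685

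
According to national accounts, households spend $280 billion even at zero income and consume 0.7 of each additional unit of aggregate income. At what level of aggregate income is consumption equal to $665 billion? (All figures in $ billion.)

Y = 550

280 + 0.7Y = 665
0.7Y = 385, so Y = 385/0.7 = 550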